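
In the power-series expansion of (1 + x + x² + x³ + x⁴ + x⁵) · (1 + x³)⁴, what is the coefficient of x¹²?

(1 + x + x² + x³ + x⁴ + x⁵) has coefficients 1,1,1,1,1,1 for degrees 0…5.
(1 + x³)⁴ has coefficients 1,0,0,4,0,0,6,0,0,4,0,0,1 for degrees 0…12.
[x¹²] = 1·1 + 1·0 + 1·0 + 1·4 + 1·0 + 1·0 = 5.

5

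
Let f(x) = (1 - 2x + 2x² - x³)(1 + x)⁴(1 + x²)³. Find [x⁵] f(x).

3

(1 - 2x + 2x² - x³) has coefficients 1,-2,2,-1 for degrees 0…3.
(1 + x)⁴ has coefficients 1,4,6,4,1,0 for degrees 0…5.
Finally multiplying by (1 + x²)³, the product of all factors after the first has coefficients 1,4,9,16,22,24 for degrees 0…5.
[x⁵] = 1·24 − 2·22 + 2·16 − 1·9 = 3.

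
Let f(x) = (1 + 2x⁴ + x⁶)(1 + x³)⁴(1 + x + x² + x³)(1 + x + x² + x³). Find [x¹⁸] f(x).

(1 + 2x⁴ + x⁶) has coefficients 1,0,0,0,2,0,1 for degrees 0…6.
(1 + x³)⁴ has coefficients 1,0,0,4,0,0,6,0,0,4,0,0,1,0,0,0,0,0,0 for degrees 0…18.
Multiplying by (1 + x + x² + x³) gives running coefficients 1,1,1,5,4,4,10,6,6,10,4,4,5,1,1,1,0,0,0 for degrees 0…18.
Finally multiplying by (1 + x + x² + x³), the product of all factors after the first has coefficients 1,2,3,8,11,14,23,24,26,32,26,24,23,14,11,8,3,2,1 for degrees 0…18.
[x¹⁸] = 1·1 + 2·11 + 1·23 = 46.

46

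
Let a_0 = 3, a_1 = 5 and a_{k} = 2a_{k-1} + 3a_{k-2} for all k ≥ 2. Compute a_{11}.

The ordinary generating function has denominator 1 - 2q - 3q^2.
Iterating the recurrence: a_0,…,a_{11} = 3, 5, 19, 53, 163, 485, 1459, 4373, 13123, 39365, 118099, 354293.

354293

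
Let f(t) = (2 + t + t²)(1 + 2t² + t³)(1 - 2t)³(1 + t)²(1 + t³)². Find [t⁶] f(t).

(2 + t + t²) has coefficients 2,1,1 for degrees 0…2.
(1 + 2t² + t³) has coefficients 1,0,2,1,0,0,0 for degrees 0…6.
Multiplying by (1 - 2t)³ gives running coefficients 1,-6,14,-19,18,-4,-8 for degrees 0…6.
Multiplying by (1 + t)² gives running coefficients 1,-4,3,3,-6,13,2 for degrees 0…6.
Finally multiplying by (1 + t³)², the product of all factors after the first has coefficients 1,-4,3,5,-14,19,9 for degrees 0…6.
[t⁶] = 2·9 + 1·19 + 1·(-14) = 23.

23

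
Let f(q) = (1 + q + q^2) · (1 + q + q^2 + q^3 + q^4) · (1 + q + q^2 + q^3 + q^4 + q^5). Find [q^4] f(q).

(1 + q + q^2) has coefficients 1,1,1 for degrees 0…2.
(1 + q + q^2 + q^3 + q^4) has coefficients 1,1,1,1,1 for degrees 0…4.
Finally multiplying by (1 + q + q^2 + q^3 + q^4 + q^5), the product of all factors after the first has coefficients 1,2,3,4,5 for degrees 0…4.
[q^4] = 1·5 + 1·4 + 1·3 = 12.

12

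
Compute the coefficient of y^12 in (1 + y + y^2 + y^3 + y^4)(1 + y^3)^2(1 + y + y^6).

(1 + y + y^2 + y^3 + y^4) has coefficients 1,1,1,1,1 for degrees 0…4.
(1 + y^3)^2 has coefficients 1,0,0,2,0,0,1,0,0,0,0,0,0 for degrees 0…12.
Finally multiplying by (1 + y + y^6), the product of all factors after the first has coefficients 1,1,0,2,2,0,2,1,0,2,0,0,1 for degrees 0…12.
[y^12] = 1·1 + 1·0 + 1·0 + 1·2 + 1·0 = 3.

3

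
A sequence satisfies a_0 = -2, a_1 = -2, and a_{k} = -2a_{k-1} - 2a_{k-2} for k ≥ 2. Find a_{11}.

The ordinary generating function has denominator 1 + 2z + 2z^2.
Iterating the recurrence: a_0,…,a_{11} = -2, -2, 8, -12, 8, 8, -32, 48, -32, -32, 128, -192.

-192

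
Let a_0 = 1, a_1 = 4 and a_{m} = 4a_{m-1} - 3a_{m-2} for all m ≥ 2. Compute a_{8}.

9841

The ordinary generating function has denominator 1 - 4x + 3x^2.
Iterating the recurrence: a_0,…,a_{8} = 1, 4, 13, 40, 121, 364, 1093, 3280, 9841.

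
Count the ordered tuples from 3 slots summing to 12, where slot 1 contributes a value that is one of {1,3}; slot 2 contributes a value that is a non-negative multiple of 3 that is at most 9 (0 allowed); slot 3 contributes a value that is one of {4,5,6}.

2

The generating function for the choices is (q + q³)·(1 + q³ + q⁶ + q⁹)·(q⁴ + q⁵ + q⁶); the count is [q¹²].
(q + q³) has coefficients 0,1,0,1 for degrees 0…3.
(1 + q³ + q⁶ + q⁹) has coefficients 1,0,0,1,0,0,1,0,0,1,0,0,0 for degrees 0…12.
Finally multiplying by (q⁴ + q⁵ + q⁶), the product of all factors after the first has coefficients 0,0,0,0,1,1,1,1,1,1,1,1,1 for degrees 0…12.
[q¹²] = 1·1 + 1·1 = 2.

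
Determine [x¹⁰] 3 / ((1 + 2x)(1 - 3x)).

107517

Partial fractions give a closed form: a_n = (6/5)·(-2)^n + (9/5)·3^n.
At n = 10: a_10 = 107517.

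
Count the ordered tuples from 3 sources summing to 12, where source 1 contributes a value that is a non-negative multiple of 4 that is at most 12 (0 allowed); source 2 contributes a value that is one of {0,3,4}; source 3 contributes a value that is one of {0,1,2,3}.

3

The generating function for the choices is (1 + t^4 + t^8 + t^12)·(1 + t^3 + t^4)·(1 + t + t^2 + t^3); the count is [t^12].
(1 + t^4 + t^8 + t^12) has coefficients 1,0,0,0,1,0,0,0,1,0,0,0,1 for degrees 0…12.
(1 + t^3 + t^4) has coefficients 1,0,0,1,1,0,0,0,0,0,0,0,0 for degrees 0…12.
Finally multiplying by (1 + t + t^2 + t^3), the product of all factors after the first has coefficients 1,1,1,2,2,2,2,1,0,0,0,0,0 for degrees 0…12.
[t^12] = 1·0 + 1·0 + 1·2 + 1·1 = 3.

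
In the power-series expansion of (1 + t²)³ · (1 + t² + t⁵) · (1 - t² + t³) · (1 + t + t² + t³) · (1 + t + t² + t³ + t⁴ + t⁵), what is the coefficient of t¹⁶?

19

(1 + t²)³ has coefficients 1,0,3,0,3,0,1 for degrees 0…6.
(1 + t² + t⁵) has coefficients 1,0,1,0,0,1,0,0,0,0,0,0,0,0,0,0,0 for degrees 0…16.
Multiplying by (1 - t² + t³) gives running coefficients 1,0,0,1,-1,2,0,-1,1,0,0,0,0,0,0,0,0 for degrees 0…16.
Multiplying by (1 + t + t² + t³) gives running coefficients 1,1,1,2,0,2,2,0,2,0,0,1,0,0,0,0,0 for degrees 0…16.
Finally multiplying by (1 + t + t² + t³ + t⁴ + t⁵), the product of all factors after the first has coefficients 1,2,3,5,5,7,8,7,8,6,6,5,3,3,1,1,1 for degrees 0…16.
[t¹⁶] = 1·1 + 3·1 + 3·3 + 1·6 = 19.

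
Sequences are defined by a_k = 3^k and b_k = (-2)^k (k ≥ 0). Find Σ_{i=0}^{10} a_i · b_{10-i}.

This is [x^10] in the product of the two ordinary generating functions.
Σ = 1·1024 + 3·(-512) + 9·256 + 27·(-128) + 81·64 + 243·(-32) + 729·16 + 2187·(-8) + 6561·4 + 19683·(-2) + 59049·1 = 35839.

35839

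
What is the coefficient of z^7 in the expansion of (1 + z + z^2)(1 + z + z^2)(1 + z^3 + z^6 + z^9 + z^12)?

3

(1 + z + z^2) has coefficients 1,1,1 for degrees 0…2.
(1 + z + z^2) has coefficients 1,1,1,0,0,0,0,0 for degrees 0…7.
Finally multiplying by (1 + z^3 + z^6 + z^9 + z^12), the product of all factors after the first has coefficients 1,1,1,1,1,1,1,1 for degrees 0…7.
[z^7] = 1·1 + 1·1 + 1·1 = 3.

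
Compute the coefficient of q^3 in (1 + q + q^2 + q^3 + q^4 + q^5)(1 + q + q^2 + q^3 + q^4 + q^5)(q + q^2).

5

(1 + q + q^2 + q^3 + q^4 + q^5) has coefficients 1,1,1,1 for degrees 0…3.
(1 + q + q^2 + q^3 + q^4 + q^5) has coefficients 1,1,1,1 for degrees 0…3.
Finally multiplying by (q + q^2), the product of all factors after the first has coefficients 0,1,2,2 for degrees 0…3.
[q^3] = 1·2 + 1·2 + 1·1 + 1·0 = 5.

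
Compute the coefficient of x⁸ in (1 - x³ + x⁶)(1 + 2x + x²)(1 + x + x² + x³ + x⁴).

(1 - x³ + x⁶) has coefficients 1,0,0,-1,0,0,1 for degrees 0…6.
(1 + 2x + x²) has coefficients 1,2,1,0,0,0,0,0,0 for degrees 0…8.
Finally multiplying by (1 + x + x² + x³ + x⁴), the product of all factors after the first has coefficients 1,3,4,4,4,3,1,0,0 for degrees 0…8.
[x⁸] = 1·0 − 1·3 + 1·4 = 1.

1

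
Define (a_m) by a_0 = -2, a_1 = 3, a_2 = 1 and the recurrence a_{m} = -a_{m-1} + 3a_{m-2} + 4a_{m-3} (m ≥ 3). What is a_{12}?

The ordinary generating function has denominator 1 + y - 3y^2 - 4y^3.
Iterating the recurrence: a_0,…,a_{12} = -2, 3, 1, 0, 15, -11, 56, -29, 153, -16, 359, 205, 808.

808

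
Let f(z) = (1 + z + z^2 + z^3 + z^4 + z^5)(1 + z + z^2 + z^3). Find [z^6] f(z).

(1 + z + z^2 + z^3 + z^4 + z^5) has coefficients 1,1,1,1,1,1 for degrees 0…5.
(1 + z + z^2 + z^3) has coefficients 1,1,1,1,0,0,0 for degrees 0…6.
[z^6] = 1·0 + 1·0 + 1·0 + 1·1 + 1·1 + 1·1 = 3.

3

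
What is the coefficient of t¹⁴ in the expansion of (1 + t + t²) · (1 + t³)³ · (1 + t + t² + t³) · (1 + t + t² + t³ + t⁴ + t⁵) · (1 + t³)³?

420

(1 + t + t²) has coefficients 1,1,1 for degrees 0…2.
(1 + t³)³ has coefficients 1,0,0,3,0,0,3,0,0,1,0,0,0,0,0 for degrees 0…14.
Multiplying by (1 + t + t² + t³) gives running coefficients 1,1,1,4,3,3,6,3,3,4,1,1,1,0,0 for degrees 0…14.
Multiplying by (1 + t + t² + t³ + t⁴ + t⁵) gives running coefficients 1,2,3,7,10,13,18,20,22,22,20,18,13,10,7 for degrees 0…14.
Finally multiplying by (1 + t³)³, the product of all factors after the first has coefficients 1,2,3,10,16,22,42,56,70,98,112,126,140,140,140 for degrees 0…14.
[t¹⁴] = 1·140 + 1·140 + 1·140 = 420.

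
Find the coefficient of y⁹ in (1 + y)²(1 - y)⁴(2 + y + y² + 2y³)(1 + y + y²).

(1 + y)² has coefficients 1,2,1 for degrees 0…2.
(1 - y)⁴ has coefficients 1,-4,6,-4,1,0,0,0,0,0 for degrees 0…9.
Multiplying by (2 + y + y² + 2y³) gives running coefficients 2,-7,9,-4,-4,9,-7,2,0,0 for degrees 0…9.
Finally multiplying by (1 + y + y²), the product of all factors after the first has coefficients 2,-5,4,-2,1,1,-2,4,-5,2 for degrees 0…9.
[y⁹] = 1·2 + 2·(-5) + 1·4 = -4.

-4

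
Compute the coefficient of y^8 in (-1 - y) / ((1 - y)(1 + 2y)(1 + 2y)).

-882

The denominator gives the recurrence a_n = −3a_(n−1) + 4a_(n−3) for n ≥ 3; the numerator fixes a_0 = -1, a_1 = 2, a_2 = -6.
Iterating: -1, 2, -6, 14, -34, 78, -178, 398, -882, so a_8 = -882.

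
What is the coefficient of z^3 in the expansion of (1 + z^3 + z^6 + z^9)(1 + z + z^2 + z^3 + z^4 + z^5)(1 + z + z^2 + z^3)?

5

(1 + z^3 + z^6 + z^9) has coefficients 1,0,0,1 for degrees 0…3.
(1 + z + z^2 + z^3 + z^4 + z^5) has coefficients 1,1,1,1 for degrees 0…3.
Finally multiplying by (1 + z + z^2 + z^3), the product of all factors after the first has coefficients 1,2,3,4 for degrees 0…3.
[z^3] = 1·4 + 1·1 = 5.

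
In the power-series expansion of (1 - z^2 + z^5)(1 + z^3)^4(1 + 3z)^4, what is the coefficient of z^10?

426

(1 - z^2 + z^5) has coefficients 1,0,-1,0,0,1 for degrees 0…5.
(1 + z^3)^4 has coefficients 1,0,0,4,0,0,6,0,0,4,0 for degrees 0…10.
Finally multiplying by (1 + 3z)^4, the product of all factors after the first has coefficients 1,12,54,112,129,216,438,396,324,652,534 for degrees 0…10.
[z^10] = 1·534 − 1·324 + 1·216 = 426.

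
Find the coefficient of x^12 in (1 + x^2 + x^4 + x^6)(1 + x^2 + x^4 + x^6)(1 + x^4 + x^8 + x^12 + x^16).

8

(1 + x^2 + x^4 + x^6) has coefficients 1,0,1,0,1,0,1 for degrees 0…6.
(1 + x^2 + x^4 + x^6) has coefficients 1,0,1,0,1,0,1,0,0,0,0,0,0 for degrees 0…12.
Finally multiplying by (1 + x^4 + x^8 + x^12 + x^16), the product of all factors after the first has coefficients 1,0,1,0,2,0,2,0,2,0,2,0,2 for degrees 0…12.
[x^12] = 1·2 + 1·2 + 1·2 + 1·2 = 8.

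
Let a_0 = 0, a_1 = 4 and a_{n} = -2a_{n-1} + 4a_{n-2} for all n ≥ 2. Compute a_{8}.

-10752

The ordinary generating function has denominator 1 + 2z - 4z^2.
Iterating the recurrence: a_0,…,a_{8} = 0, 4, -8, 32, -96, 320, -1024, 3328, -10752.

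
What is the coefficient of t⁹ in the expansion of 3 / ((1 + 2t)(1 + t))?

-3069

Partial fractions give a closed form: a_n = (6)·(-2)^n + (-3)·(-1)^n.
At n = 9: a_9 = -3069.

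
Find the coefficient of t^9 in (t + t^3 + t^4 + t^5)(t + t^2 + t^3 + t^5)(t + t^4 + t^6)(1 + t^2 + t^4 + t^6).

13

(t + t^3 + t^4 + t^5) has coefficients 0,1,0,1,1,1 for degrees 0…5.
(t + t^2 + t^3 + t^5) has coefficients 0,1,1,1,0,1,0,0,0,0 for degrees 0…9.
Multiplying by (t + t^4 + t^6) gives running coefficients 0,0,1,1,1,1,2,2,1,2 for degrees 0…9.
Finally multiplying by (1 + t^2 + t^4 + t^6), the product of all factors after the first has coefficients 0,0,1,1,2,2,4,4,5,6 for degrees 0…9.
[t^9] = 1·5 + 1·4 + 1·2 + 1·2 = 13.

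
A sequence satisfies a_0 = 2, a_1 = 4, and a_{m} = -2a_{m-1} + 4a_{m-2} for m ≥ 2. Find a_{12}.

The ordinary generating function has denominator 1 + 2x - 4x^2.
Iterating the recurrence: a_0,…,a_{12} = 2, 4, 0, 16, -32, 128, -384, 1280, -4096, 13312, -43008, 139264, -450560.

-450560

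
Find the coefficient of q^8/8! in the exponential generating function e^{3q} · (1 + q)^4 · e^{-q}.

The EGF product rule gives c_8 = Σ_{k_1+k_2+k_3=8} C(8; k_1,k_2,k_3) · ∏ g_i(k_i), where e^{3q} gives (3)^k; (1+q)^4 gives the falling factorial (4)_k; e^{-q} gives (-1)^k.
g_1(k) for k = 0…8: 1, 3, 9, 27, 81, 243, 729, 2187, 6561.
g_2(k) for k = 0…8: 1, 4, 12, 24, 24, 0, 0, 0, 0.
g_3(k) for k = 0…8: 1, -1, 1, -1, 1, -1, 1, -1, 1.
First combine the last two factors: h(k) = Σ_j C(k,j)·g_2(j)·g_3(k−j) for k = 0…8: 1, 3, 5, -1, -15, 19, 37, -225, 641.
c_8 = Σ_k C(8,k)·g_1(k)·h(8−k) = 1·1·641 + 8·3·(-225) + 28·9·37 + 56·27·19 + 70·81·(-15) + 56·243·(-1) + 28·729·5 + 8·2187·3 + 1·6561·1 = 641 − 5400 + 9324 + 28728 − 85050 − 13608 + 102060 + 52488 + 6561 = 95744.

95744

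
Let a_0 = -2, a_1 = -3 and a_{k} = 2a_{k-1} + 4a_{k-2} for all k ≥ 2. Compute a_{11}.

The ordinary generating function has denominator 1 - 2q - 4q^2.
Iterating the recurrence: a_0,…,a_{11} = -2, -3, -14, -40, -136, -432, -1408, -4544, -14720, -47616, -154112, -498688.

-498688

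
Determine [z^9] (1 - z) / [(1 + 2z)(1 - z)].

Partial fractions give a closed form: a_n = (1)·(-2)^n.
At n = 9: a_9 = -512.

-512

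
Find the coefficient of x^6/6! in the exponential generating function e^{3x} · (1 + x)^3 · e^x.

53248

The EGF product rule gives c_6 = Σ_{k_1+k_2+k_3=6} C(6; k_1,k_2,k_3) · ∏ g_i(k_i), where e^{3x} gives (3)^k; (1+x)^3 gives the falling factorial (3)_k; e^x gives (1)^k.
g_1(k) for k = 0…6: 1, 3, 9, 27, 81, 243, 729.
g_2(k) for k = 0…6: 1, 3, 6, 6, 0, 0, 0.
g_3(k) for k = 0…6: 1, 1, 1, 1, 1, 1, 1.
First combine the last two factors: h(k) = Σ_j C(k,j)·g_2(j)·g_3(k−j) for k = 0…6: 1, 4, 13, 34, 73, 136, 229.
c_6 = Σ_k C(6,k)·g_1(k)·h(6−k) = 1·1·229 + 6·3·136 + 15·9·73 + 20·27·34 + 15·81·13 + 6·243·4 + 1·729·1 = 229 + 2448 + 9855 + 18360 + 15795 + 5832 + 729 = 53248.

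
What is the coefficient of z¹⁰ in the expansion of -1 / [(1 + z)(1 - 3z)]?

-44287

The denominator gives the recurrence a_n = 2a_(n−1) + 3a_(n−2) for n ≥ 2; the numerator fixes a_0 = -1, a_1 = -2.
Iterating: -1, -2, -7, -20, -61, -182, -547, -1640, -4921, -14762, -44287, so a_10 = -44287.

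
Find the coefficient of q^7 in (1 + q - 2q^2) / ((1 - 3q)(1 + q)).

The denominator gives the recurrence a_n = 2a_(n−1) + 3a_(n−2) for n ≥ 3; the numerator fixes a_0 = 1, a_1 = 3, a_2 = 7.
Iterating: 1, 3, 7, 23, 67, 203, 607, 1823, so a_7 = 1823.

1823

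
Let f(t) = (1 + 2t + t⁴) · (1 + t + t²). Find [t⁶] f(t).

1

(1 + 2t + t⁴) has coefficients 1,2,0,0,1 for degrees 0…4.
(1 + t + t²) has coefficients 1,1,1,0,0,0,0 for degrees 0…6.
[t⁶] = 1·0 + 2·0 + 1·1 = 1.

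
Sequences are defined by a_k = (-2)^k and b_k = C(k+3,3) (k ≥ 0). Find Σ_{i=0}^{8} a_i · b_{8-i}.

Write out a_i and b_{8-i} for i = 0,…,8 and sum the products.
Σ = 1·165 − 2·120 + 4·84 − 8·56 + 16·35 − 32·20 + 64·10 − 128·4 + 256·1 = 117.

117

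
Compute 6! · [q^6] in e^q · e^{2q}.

The EGF product rule gives c_6 = Σ_{k_1+k_2=6} C(6; k_1,k_2) · ∏ g_i(k_i), where e^q gives (1)^k; e^{2q} gives (2)^k.
g_1(k) for k = 0…6: 1, 1, 1, 1, 1, 1, 1.
g_2(k) for k = 0…6: 1, 2, 4, 8, 16, 32, 64.
c_6 = Σ_k C(6,k)·g_1(k)·g_2(6−k) = 1·1·64 + 6·1·32 + 15·1·16 + 20·1·8 + 15·1·4 + 6·1·2 + 1·1·1 = 64 + 192 + 240 + 160 + 60 + 12 + 1 = 729.

729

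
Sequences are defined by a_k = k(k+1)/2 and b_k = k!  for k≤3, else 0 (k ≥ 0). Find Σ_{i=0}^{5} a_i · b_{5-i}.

55

The convolution is the t^5 coefficient of A(t)B(t).
Σ = 0·0 + 1·0 + 3·6 + 6·2 + 10·1 + 15·1 = 55.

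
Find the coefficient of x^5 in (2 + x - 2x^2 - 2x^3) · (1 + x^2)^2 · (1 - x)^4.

-2

(2 + x - 2x^2 - 2x^3) has coefficients 2,1,-2,-2 for degrees 0…3.
(1 + x^2)^2 has coefficients 1,0,2,0,1,0 for degrees 0…5.
Finally multiplying by (1 - x)^4, the product of all factors after the first has coefficients 1,-4,8,-12,14,-12 for degrees 0…5.
[x^5] = 2·(-12) + 1·14 − 2·(-12) − 2·8 = -2.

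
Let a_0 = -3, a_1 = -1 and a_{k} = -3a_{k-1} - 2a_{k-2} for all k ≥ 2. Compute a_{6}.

249

The ordinary generating function has denominator 1 + 3q + 2q^2.
Iterating the recurrence: a_0,…,a_{6} = -3, -1, 9, -25, 57, -121, 249.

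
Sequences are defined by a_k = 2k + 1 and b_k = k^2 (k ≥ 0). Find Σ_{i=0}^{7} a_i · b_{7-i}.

532

Write out a_i and b_{7-i} for i = 0,…,7 and sum the products.
Σ = 1·49 + 3·36 + 5·25 + 7·16 + 9·9 + 11·4 + 13·1 + 15·0 = 532.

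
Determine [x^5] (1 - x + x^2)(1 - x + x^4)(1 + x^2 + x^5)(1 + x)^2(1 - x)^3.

5

(1 - x + x^2) has coefficients 1,-1,1 for degrees 0…2.
(1 - x + x^4) has coefficients 1,-1,0,0,1,0 for degrees 0…5.
Multiplying by (1 + x^2 + x^5) gives running coefficients 1,-1,1,-1,1,1 for degrees 0…5.
Multiplying by (1 + x)^2 gives running coefficients 1,1,0,0,0,2 for degrees 0…5.
Finally multiplying by (1 - x)^3, the product of all factors after the first has coefficients 1,-2,0,2,-1,2 for degrees 0…5.
[x^5] = 1·2 − 1·(-1) + 1·2 = 5.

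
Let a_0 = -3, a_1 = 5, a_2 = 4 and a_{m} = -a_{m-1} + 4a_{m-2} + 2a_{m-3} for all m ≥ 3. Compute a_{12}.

The ordinary generating function has denominator 1 + y - 4y^2 - 2y^3.
Iterating the recurrence: a_0,…,a_{12} = -3, 5, 4, 10, 16, 32, 52, 108, 164, 372, 500, 1316, 1428.

1428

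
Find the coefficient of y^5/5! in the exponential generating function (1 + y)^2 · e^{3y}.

1593

The EGF product rule gives c_5 = Σ_{k_1+k_2=5} C(5; k_1,k_2) · ∏ g_i(k_i), where (1+y)^2 gives the falling factorial (2)_k; e^{3y} gives (3)^k.
g_1(k) for k = 0…5: 1, 2, 2, 0, 0, 0.
g_2(k) for k = 0…5: 1, 3, 9, 27, 81, 243.
c_5 = Σ_k C(5,k)·g_1(k)·g_2(5−k) = 1·1·243 + 5·2·81 + 10·2·27 = 243 + 810 + 540 = 1593.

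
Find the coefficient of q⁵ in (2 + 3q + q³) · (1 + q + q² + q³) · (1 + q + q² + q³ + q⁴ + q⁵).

23

(2 + 3q + q³) has coefficients 2,3,0,1 for degrees 0…3.
(1 + q + q² + q³) has coefficients 1,1,1,1,0,0 for degrees 0…5.
Finally multiplying by (1 + q + q² + q³ + q⁴ + q⁵), the product of all factors after the first has coefficients 1,2,3,4,4,4 for degrees 0…5.
[q⁵] = 2·4 + 3·4 + 1·3 = 23.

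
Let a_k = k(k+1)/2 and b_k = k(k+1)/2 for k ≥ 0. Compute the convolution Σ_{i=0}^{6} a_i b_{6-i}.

126

This is [x^6] in the product of the two ordinary generating functions.
Σ = 0·21 + 1·15 + 3·10 + 6·6 + 10·3 + 15·1 + 21·0 = 126.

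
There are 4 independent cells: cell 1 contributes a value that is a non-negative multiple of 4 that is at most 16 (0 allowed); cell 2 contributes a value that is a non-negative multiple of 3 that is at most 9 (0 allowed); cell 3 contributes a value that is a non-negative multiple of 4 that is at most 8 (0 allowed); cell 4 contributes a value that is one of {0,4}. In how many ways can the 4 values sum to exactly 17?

5

The generating function for the choices is (1 + q⁴ + q⁸ + q¹² + q¹⁶)·(1 + q³ + q⁶ + q⁹)·(1 + q⁴ + q⁸)·(1 + q⁴); the count is [q¹⁷].
(1 + q⁴ + q⁸ + q¹² + q¹⁶) has coefficients 1,0,0,0,1,0,0,0,1,0,0,0,1,0,0,0,1 for degrees 0…16.
(1 + q³ + q⁶ + q⁹) has coefficients 1,0,0,1,0,0,1,0,0,1,0,0,0,0,0,0,0,0 for degrees 0…17.
Multiplying by (1 + q⁴ + q⁸) gives running coefficients 1,0,0,1,1,0,1,1,1,1,1,1,0,1,1,0,0,1 for degrees 0…17.
Finally multiplying by (1 + q⁴), the product of all factors after the first has coefficients 1,0,0,1,2,0,1,2,2,1,2,2,1,2,2,1,0,2 for degrees 0…17.
[q¹⁷] = 1·2 + 1·2 + 1·1 + 1·0 + 1·0 = 5.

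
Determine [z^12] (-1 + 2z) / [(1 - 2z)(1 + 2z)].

The denominator gives the recurrence a_n = 4a_(n−2) for n ≥ 2; the numerator fixes a_0 = -1, a_1 = 2.
Iterating: -1, 2, -4, 8, -16, 32, -64, 128, -256, 512, -1024, 2048, -4096, so a_12 = -4096.

-4096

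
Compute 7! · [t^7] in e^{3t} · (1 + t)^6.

1017495

The EGF product rule gives c_7 = Σ_{k_1+k_2=7} C(7; k_1,k_2) · ∏ g_i(k_i), where e^{3t} gives (3)^k; (1+t)^6 gives the falling factorial (6)_k.
g_1(k) for k = 0…7: 1, 3, 9, 27, 81, 243, 729, 2187.
g_2(k) for k = 0…7: 1, 6, 30, 120, 360, 720, 720, 0.
c_7 = Σ_k C(7,k)·g_1(k)·g_2(7−k) = 7·3·720 + 21·9·720 + 35·27·360 + 35·81·120 + 21·243·30 + 7·729·6 + 1·2187·1 = 15120 + 136080 + 340200 + 340200 + 153090 + 30618 + 2187 = 1017495.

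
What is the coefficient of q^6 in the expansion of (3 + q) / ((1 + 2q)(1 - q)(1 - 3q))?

2229

Partial fractions give a closed form: a_n = (2/3)·(-2)^n + (-2/3)·1^n + (3)·3^n.
At n = 6: a_6 = 2229.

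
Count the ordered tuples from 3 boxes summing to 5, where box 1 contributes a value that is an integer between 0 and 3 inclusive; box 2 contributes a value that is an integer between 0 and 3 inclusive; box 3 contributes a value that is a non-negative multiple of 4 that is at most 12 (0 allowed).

4

The generating function for the choices is (1 + y + y^2 + y^3)·(1 + y + y^2 + y^3)·(1 + y^4 + y^8 + y^12); the count is [y^5].
(1 + y + y^2 + y^3) has coefficients 1,1,1,1 for degrees 0…3.
(1 + y + y^2 + y^3) has coefficients 1,1,1,1,0,0 for degrees 0…5.
Finally multiplying by (1 + y^4 + y^8 + y^12), the product of all factors after the first has coefficients 1,1,1,1,1,1 for degrees 0…5.
[y^5] = 1·1 + 1·1 + 1·1 + 1·1 = 4.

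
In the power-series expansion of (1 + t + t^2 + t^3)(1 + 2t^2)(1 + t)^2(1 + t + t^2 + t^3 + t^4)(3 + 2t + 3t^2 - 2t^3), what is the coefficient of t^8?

(1 + t + t^2 + t^3) has coefficients 1,1,1,1 for degrees 0…3.
(1 + 2t^2) has coefficients 1,0,2,0,0,0,0,0,0 for degrees 0…8.
Multiplying by (1 + t)^2 gives running coefficients 1,2,3,4,2,0,0,0,0 for degrees 0…8.
Multiplying by (1 + t + t^2 + t^3 + t^4) gives running coefficients 1,3,6,10,12,11,9,6,2 for degrees 0…8.
Finally multiplying by (3 + 2t + 3t^2 - 2t^3), the product of all factors after the first has coefficients 3,11,27,49,68,75,65,45,23 for degrees 0…8.
[t^8] = 1·23 + 1·45 + 1·65 + 1·75 = 208.

208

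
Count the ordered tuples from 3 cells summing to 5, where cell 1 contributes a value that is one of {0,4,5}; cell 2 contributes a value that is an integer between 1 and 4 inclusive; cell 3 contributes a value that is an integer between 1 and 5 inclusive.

4

The generating function for the choices is (1 + y⁴ + y⁵)·(y + y² + y³ + y⁴)·(y + y² + y³ + y⁴ + y⁵); the count is [y⁵].
(1 + y⁴ + y⁵) has coefficients 1,0,0,0,1,1 for degrees 0…5.
(y + y² + y³ + y⁴) has coefficients 0,1,1,1,1,0 for degrees 0…5.
Finally multiplying by (y + y² + y³ + y⁴ + y⁵), the product of all factors after the first has coefficients 0,0,1,2,3,4 for degrees 0…5.
[y⁵] = 1·4 + 1·0 + 1·0 = 4.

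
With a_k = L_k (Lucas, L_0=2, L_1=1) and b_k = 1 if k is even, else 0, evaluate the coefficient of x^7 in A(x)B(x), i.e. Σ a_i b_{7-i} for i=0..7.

Write out a_i and b_{7-i} for i = 0,…,7 and sum the products.
Σ = 2·0 + 1·1 + 3·0 + 4·1 + 7·0 + 11·1 + 18·0 + 29·1 = 45.

45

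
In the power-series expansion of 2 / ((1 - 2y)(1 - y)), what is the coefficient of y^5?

126

Partial fractions give a closed form: a_n = (4)·2^n + (-2)·1^n.
At n = 5: a_5 = 126.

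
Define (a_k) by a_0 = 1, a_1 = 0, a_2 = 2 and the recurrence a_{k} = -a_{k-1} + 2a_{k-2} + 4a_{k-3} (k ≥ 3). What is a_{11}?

58

The ordinary generating function has denominator 1 + x - 2x^2 - 4x^3.
Iterating the recurrence: a_0,…,a_{11} = 1, 0, 2, 2, 2, 10, 2, 26, 18, 42, 98, 58.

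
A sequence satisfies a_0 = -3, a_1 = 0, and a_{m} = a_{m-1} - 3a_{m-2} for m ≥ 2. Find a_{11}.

279

The ordinary generating function has denominator 1 - x + 3x^2.
Iterating the recurrence: a_0,…,a_{11} = -3, 0, 9, 9, -18, -45, 9, 144, 117, -315, -666, 279.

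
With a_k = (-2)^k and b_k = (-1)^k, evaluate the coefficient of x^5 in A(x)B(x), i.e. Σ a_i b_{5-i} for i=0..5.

-63

The convolution is the t^5 coefficient of A(t)B(t).
Σ = 1·(-1) − 2·1 + 4·(-1) − 8·1 + 16·(-1) − 32·1 = -63.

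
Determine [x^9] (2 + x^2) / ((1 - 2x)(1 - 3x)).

122355

The denominator gives the recurrence a_n = 5a_(n−1) − 6a_(n−2) for n ≥ 3; the numerator fixes a_0 = 2, a_1 = 10, a_2 = 39.
Iterating: 2, 10, 39, 135, 441, 1395, 4329, 13275, 40401, 122355, so a_9 = 122355.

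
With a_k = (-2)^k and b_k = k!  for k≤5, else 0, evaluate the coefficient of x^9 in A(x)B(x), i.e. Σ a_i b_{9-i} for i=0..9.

1024

The convolution is the x^9 coefficient of A(x)B(x).
Σ = 1·0 − 2·0 + 4·0 − 8·0 + 16·120 − 32·24 + 64·6 − 128·2 + 256·1 − 512·1 = 1024.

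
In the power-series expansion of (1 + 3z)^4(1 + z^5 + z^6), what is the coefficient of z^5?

(1 + 3z)^4 has coefficients 1,12,54,108,81 for degrees 0…4.
(1 + z^5 + z^6) has coefficients 1,0,0,0,0,1 for degrees 0…5.
[z^5] = 1·1 + 12·0 + 54·0 + 108·0 + 81·0 = 1.

1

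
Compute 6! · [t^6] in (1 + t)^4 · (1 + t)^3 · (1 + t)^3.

151200

The EGF product rule gives c_6 = Σ_{k_1+k_2+k_3=6} C(6; k_1,k_2,k_3) · ∏ g_i(k_i), where (1+t)^4 gives the falling factorial (4)_k; (1+t)^3 gives the falling factorial (3)_k; (1+t)^3 gives the falling factorial (3)_k.
g_1(k) for k = 0…6: 1, 4, 12, 24, 24, 0, 0.
g_2(k) for k = 0…6: 1, 3, 6, 6, 0, 0, 0.
g_3(k) for k = 0…6: 1, 3, 6, 6, 0, 0, 0.
First combine the last two factors: h(k) = Σ_j C(k,j)·g_2(j)·g_3(k−j) for k = 0…6: 1, 6, 30, 120, 360, 720, 720.
c_6 = Σ_k C(6,k)·g_1(k)·h(6−k) = 1·1·720 + 6·4·720 + 15·12·360 + 20·24·120 + 15·24·30 = 720 + 17280 + 64800 + 57600 + 10800 = 151200.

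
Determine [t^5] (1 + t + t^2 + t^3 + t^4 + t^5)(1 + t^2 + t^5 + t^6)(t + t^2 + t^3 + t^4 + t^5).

8

(1 + t + t^2 + t^3 + t^4 + t^5) has coefficients 1,1,1,1,1,1 for degrees 0…5.
(1 + t^2 + t^5 + t^6) has coefficients 1,0,1,0,0,1 for degrees 0…5.
Finally multiplying by (t + t^2 + t^3 + t^4 + t^5), the product of all factors after the first has coefficients 0,1,1,2,2,2 for degrees 0…5.
[t^5] = 1·2 + 1·2 + 1·2 + 1·1 + 1·1 + 1·0 = 8.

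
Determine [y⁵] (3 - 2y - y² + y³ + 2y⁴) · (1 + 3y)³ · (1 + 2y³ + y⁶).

(3 - 2y - y² + y³ + 2y⁴) has coefficients 3,-2,-1,1,2 for degrees 0…4.
(1 + 3y)³ has coefficients 1,9,27,27,0,0 for degrees 0…5.
Finally multiplying by (1 + 2y³ + y⁶), the product of all factors after the first has coefficients 1,9,27,29,18,54 for degrees 0…5.
[y⁵] = 3·54 − 2·18 − 1·29 + 1·27 + 2·9 = 142.

142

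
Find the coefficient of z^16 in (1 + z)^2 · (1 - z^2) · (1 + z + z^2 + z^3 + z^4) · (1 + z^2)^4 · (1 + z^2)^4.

(1 + z)^2 has coefficients 1,2,1 for degrees 0…2.
(1 - z^2) has coefficients 1,0,-1,0,0,0,0,0,0,0,0,0,0,0,0,0,0 for degrees 0…16.
Multiplying by (1 + z + z^2 + z^3 + z^4) gives running coefficients 1,1,0,0,0,-1,-1,0,0,0,0,0,0,0,0,0,0 for degrees 0…16.
Multiplying by (1 + z^2)^4 gives running coefficients 1,1,4,4,6,5,3,0,-3,-5,-6,-4,-4,-1,-1,0,0 for degrees 0…16.
Finally multiplying by (1 + z^2)^4, the product of all factors after the first has coefficients 1,1,8,8,28,27,55,48,62,42,28,0,-28,-42,-62,-48,-55 for degrees 0…16.
[z^16] = 1·(-55) + 2·(-48) + 1·(-62) = -213.

-213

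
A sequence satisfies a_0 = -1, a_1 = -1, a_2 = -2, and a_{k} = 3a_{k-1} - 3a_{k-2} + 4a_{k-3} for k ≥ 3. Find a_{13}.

The ordinary generating function has denominator 1 - 3x + 3x^2 - 4x^3.
Iterating the recurrence: a_0,…,a_{13} = -1, -1, -2, -7, -19, -44, -103, -253, -626, -1531, -3727, -9092, -22219, -54289.

-54289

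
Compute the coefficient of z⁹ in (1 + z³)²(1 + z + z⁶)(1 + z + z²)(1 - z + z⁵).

4

(1 + z³)² has coefficients 1,0,0,2,0,0,1 for degrees 0…6.
(1 + z + z⁶) has coefficients 1,1,0,0,0,0,1,0,0,0 for degrees 0…9.
Multiplying by (1 + z + z²) gives running coefficients 1,2,2,1,0,0,1,1,1,0 for degrees 0…9.
Finally multiplying by (1 - z + z⁵), the product of all factors after the first has coefficients 1,1,0,-1,-1,1,3,2,1,-1 for degrees 0…9.
[z⁹] = 1·(-1) + 2·3 + 1·(-1) = 4.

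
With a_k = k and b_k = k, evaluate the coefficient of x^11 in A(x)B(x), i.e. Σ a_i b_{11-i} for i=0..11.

The convolution is the t^11 coefficient of A(t)B(t).
Σ = 0·11 + 1·10 + 2·9 + 3·8 + 4·7 + 5·6 + 6·5 + 7·4 + 8·3 + 9·2 + 10·1 + 11·0 = 220.

220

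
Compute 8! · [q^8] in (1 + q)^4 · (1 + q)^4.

The EGF product rule gives c_8 = Σ_{k_1+k_2=8} C(8; k_1,k_2) · ∏ g_i(k_i), where (1+q)^4 gives the falling factorial (4)_k; (1+q)^4 gives the falling factorial (4)_k.
g_1(k) for k = 0…8: 1, 4, 12, 24, 24, 0, 0, 0, 0.
g_2(k) for k = 0…8: 1, 4, 12, 24, 24, 0, 0, 0, 0.
c_8 = Σ_k C(8,k)·g_1(k)·g_2(8−k) = 70·24·24 = 40320.

40320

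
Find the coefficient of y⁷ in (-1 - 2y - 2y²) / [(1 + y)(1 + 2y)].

127

The denominator gives the recurrence a_n = −3a_(n−1) − 2a_(n−2) for n ≥ 3; the numerator fixes a_0 = -1, a_1 = 1, a_2 = -3.
Iterating: -1, 1, -3, 7, -15, 31, -63, 127, so a_7 = 127.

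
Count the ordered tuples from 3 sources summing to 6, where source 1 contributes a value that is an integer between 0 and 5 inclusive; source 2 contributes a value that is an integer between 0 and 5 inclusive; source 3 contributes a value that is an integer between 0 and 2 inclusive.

16

The generating function for the choices is (1 + z + z^2 + z^3 + z^4 + z^5)·(1 + z + z^2 + z^3 + z^4 + z^5)·(1 + z + z^2); the count is [z^6].
(1 + z + z^2 + z^3 + z^4 + z^5) has coefficients 1,1,1,1,1,1 for degrees 0…5.
(1 + z + z^2 + z^3 + z^4 + z^5) has coefficients 1,1,1,1,1,1,0 for degrees 0…6.
Finally multiplying by (1 + z + z^2), the product of all factors after the first has coefficients 1,2,3,3,3,3,2 for degrees 0…6.
[z^6] = 1·2 + 1·3 + 1·3 + 1·3 + 1·3 + 1·2 = 16.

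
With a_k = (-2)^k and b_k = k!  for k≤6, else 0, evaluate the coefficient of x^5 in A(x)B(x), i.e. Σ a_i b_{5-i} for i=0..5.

This is [x^5] in the product of the two ordinary generating functions.
Σ = 1·120 − 2·24 + 4·6 − 8·2 + 16·1 − 32·1 = 64.

64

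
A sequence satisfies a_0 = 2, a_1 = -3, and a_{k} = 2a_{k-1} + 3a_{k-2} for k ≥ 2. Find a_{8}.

The ordinary generating function has denominator 1 - 2t - 3t^2.
Iterating the recurrence: a_0,…,a_{8} = 2, -3, 0, -9, -18, -63, -180, -549, -1638.

-1638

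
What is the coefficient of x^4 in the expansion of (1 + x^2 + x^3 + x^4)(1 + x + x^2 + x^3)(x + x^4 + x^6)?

(1 + x^2 + x^3 + x^4) has coefficients 1,0,1,1,1 for degrees 0…4.
(1 + x + x^2 + x^3) has coefficients 1,1,1,1,0 for degrees 0…4.
Finally multiplying by (x + x^4 + x^6), the product of all factors after the first has coefficients 0,1,1,1,2 for degrees 0…4.
[x^4] = 1·2 + 1·1 + 1·1 + 1·0 = 4.

4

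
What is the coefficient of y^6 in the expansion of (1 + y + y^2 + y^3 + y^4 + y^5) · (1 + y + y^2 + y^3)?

3

(1 + y + y^2 + y^3 + y^4 + y^5) has coefficients 1,1,1,1,1,1 for degrees 0…5.
(1 + y + y^2 + y^3) has coefficients 1,1,1,1,0,0,0 for degrees 0…6.
[y^6] = 1·0 + 1·0 + 1·0 + 1·1 + 1·1 + 1·1 = 3.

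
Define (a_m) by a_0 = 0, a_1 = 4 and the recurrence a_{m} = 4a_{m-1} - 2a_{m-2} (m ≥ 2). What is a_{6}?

The ordinary generating function has denominator 1 - 4y + 2y^2.
Iterating the recurrence: a_0,…,a_{6} = 0, 4, 16, 56, 192, 656, 2240.

2240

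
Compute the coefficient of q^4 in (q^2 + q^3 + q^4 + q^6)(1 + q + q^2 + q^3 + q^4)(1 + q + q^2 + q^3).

(q^2 + q^3 + q^4 + q^6) has coefficients 0,0,1,1,1 for degrees 0…4.
(1 + q + q^2 + q^3 + q^4) has coefficients 1,1,1,1,1 for degrees 0…4.
Finally multiplying by (1 + q + q^2 + q^3), the product of all factors after the first has coefficients 1,2,3,4,4 for degrees 0…4.
[q^4] = 1·3 + 1·2 + 1·1 = 6.

6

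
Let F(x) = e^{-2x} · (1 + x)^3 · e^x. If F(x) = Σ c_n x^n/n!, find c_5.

14

The EGF product rule gives c_5 = Σ_{k_1+k_2+k_3=5} C(5; k_1,k_2,k_3) · ∏ g_i(k_i), where e^{-2x} gives (-2)^k; (1+x)^3 gives the falling factorial (3)_k; e^x gives (1)^k.
g_1(k) for k = 0…5: 1, -2, 4, -8, 16, -32.
g_2(k) for k = 0…5: 1, 3, 6, 6, 0, 0.
g_3(k) for k = 0…5: 1, 1, 1, 1, 1, 1.
First combine the last two factors: h(k) = Σ_j C(k,j)·g_2(j)·g_3(k−j) for k = 0…5: 1, 4, 13, 34, 73, 136.
c_5 = Σ_k C(5,k)·g_1(k)·h(5−k) = 1·1·136 + 5·(-2)·73 + 10·4·34 + 10·(-8)·13 + 5·16·4 + 1·(-32)·1 = 136 − 730 + 1360 − 1040 + 320 − 32 = 14.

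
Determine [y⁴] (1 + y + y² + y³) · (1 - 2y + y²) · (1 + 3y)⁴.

(1 + y + y² + y³) has coefficients 1,1,1,1 for degrees 0…3.
(1 - 2y + y²) has coefficients 1,-2,1,0,0 for degrees 0…4.
Finally multiplying by (1 + 3y)⁴, the product of all factors after the first has coefficients 1,10,31,12,-81 for degrees 0…4.
[y⁴] = 1·(-81) + 1·12 + 1·31 + 1·10 = -28.

-28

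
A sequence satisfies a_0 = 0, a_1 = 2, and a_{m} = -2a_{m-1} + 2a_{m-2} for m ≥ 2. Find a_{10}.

-13376

The ordinary generating function has denominator 1 + 2t - 2t^2.
Iterating the recurrence: a_0,…,a_{10} = 0, 2, -4, 12, -32, 88, -240, 656, -1792, 4896, -13376.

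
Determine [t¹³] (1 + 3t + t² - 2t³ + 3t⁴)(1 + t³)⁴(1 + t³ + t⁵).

51

(1 + 3t + t² - 2t³ + 3t⁴) has coefficients 1,3,1,-2,3 for degrees 0…4.
(1 + t³)⁴ has coefficients 1,0,0,4,0,0,6,0,0,4,0,0,1,0 for degrees 0…13.
Finally multiplying by (1 + t³ + t⁵), the product of all factors after the first has coefficients 1,0,0,5,0,1,10,0,4,10,0,6,5,0 for degrees 0…13.
[t¹³] = 1·0 + 3·5 + 1·6 − 2·0 + 3·10 = 51.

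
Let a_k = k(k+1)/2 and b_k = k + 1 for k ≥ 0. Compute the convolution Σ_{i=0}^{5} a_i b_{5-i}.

70

The convolution is the t^5 coefficient of A(t)B(t).
Σ = 0·6 + 1·5 + 3·4 + 6·3 + 10·2 + 15·1 = 70.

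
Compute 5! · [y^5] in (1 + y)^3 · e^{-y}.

The EGF product rule gives c_5 = Σ_{k_1+k_2=5} C(5; k_1,k_2) · ∏ g_i(k_i), where (1+y)^3 gives the falling factorial (3)_k; e^{-y} gives (-1)^k.
g_1(k) for k = 0…5: 1, 3, 6, 6, 0, 0.
g_2(k) for k = 0…5: 1, -1, 1, -1, 1, -1.
c_5 = Σ_k C(5,k)·g_1(k)·g_2(5−k) = 1·1·(-1) + 5·3·1 + 10·6·(-1) + 10·6·1 = −1 + 15 − 60 + 60 = 14.

14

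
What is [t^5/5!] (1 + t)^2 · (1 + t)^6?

6720

The EGF product rule gives c_5 = Σ_{k_1+k_2=5} C(5; k_1,k_2) · ∏ g_i(k_i), where (1+t)^2 gives the falling factorial (2)_k; (1+t)^6 gives the falling factorial (6)_k.
g_1(k) for k = 0…5: 1, 2, 2, 0, 0, 0.
g_2(k) for k = 0…5: 1, 6, 30, 120, 360, 720.
c_5 = Σ_k C(5,k)·g_1(k)·g_2(5−k) = 1·1·720 + 5·2·360 + 10·2·120 = 720 + 3600 + 2400 = 6720.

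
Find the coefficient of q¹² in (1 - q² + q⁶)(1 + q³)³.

(1 - q² + q⁶) has coefficients 1,0,-1,0,0,0,1 for degrees 0…6.
(1 + q³)³ has coefficients 1,0,0,3,0,0,3,0,0,1,0,0,0 for degrees 0…12.
[q¹²] = 1·0 − 1·0 + 1·3 = 3.

3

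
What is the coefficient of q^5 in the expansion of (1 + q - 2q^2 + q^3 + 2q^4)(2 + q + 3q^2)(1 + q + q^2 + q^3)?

(1 + q - 2q^2 + q^3 + 2q^4) has coefficients 1,1,-2,1,2 for degrees 0…4.
(2 + q + 3q^2) has coefficients 2,1,3,0,0,0 for degrees 0…5.
Finally multiplying by (1 + q + q^2 + q^3), the product of all factors after the first has coefficients 2,3,6,6,4,3 for degrees 0…5.
[q^5] = 1·3 + 1·4 − 2·6 + 1·6 + 2·3 = 7.

7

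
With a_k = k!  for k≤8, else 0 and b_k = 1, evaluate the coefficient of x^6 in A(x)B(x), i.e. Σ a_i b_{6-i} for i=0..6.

874

Write out a_i and b_{6-i} for i = 0,…,6 and sum the products.
Σ = 1·1 + 1·1 + 2·1 + 6·1 + 24·1 + 120·1 + 720·1 = 874.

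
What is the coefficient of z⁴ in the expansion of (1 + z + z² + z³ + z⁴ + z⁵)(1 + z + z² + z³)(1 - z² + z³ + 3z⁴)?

6

(1 + z + z² + z³ + z⁴ + z⁵) has coefficients 1,1,1,1,1 for degrees 0…4.
(1 + z + z² + z³) has coefficients 1,1,1,1,0 for degrees 0…4.
Finally multiplying by (1 - z² + z³ + 3z⁴), the product of all factors after the first has coefficients 1,1,0,1,3 for degrees 0…4.
[z⁴] = 1·3 + 1·1 + 1·0 + 1·1 + 1·1 = 6.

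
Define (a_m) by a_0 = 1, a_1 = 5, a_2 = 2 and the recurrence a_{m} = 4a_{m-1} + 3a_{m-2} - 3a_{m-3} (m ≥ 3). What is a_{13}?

57904955

The ordinary generating function has denominator 1 - 4t - 3t^2 + 3t^3.
Iterating the recurrence: a_0,…,a_{13} = 1, 5, 2, 20, 71, 338, 1505, 6821, 30785, 139088, 628244, 2837885, 12819008, 57904955.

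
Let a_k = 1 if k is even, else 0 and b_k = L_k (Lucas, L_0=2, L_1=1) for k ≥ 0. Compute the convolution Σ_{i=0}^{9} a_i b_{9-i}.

The convolution is the x^9 coefficient of A(x)B(x).
Σ = 1·76 + 0·47 + 1·29 + 0·18 + 1·11 + 0·7 + 1·4 + 0·3 + 1·1 + 0·2 = 121.

121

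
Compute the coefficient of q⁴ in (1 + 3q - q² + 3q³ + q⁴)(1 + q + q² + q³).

6

(1 + 3q - q² + 3q³ + q⁴) has coefficients 1,3,-1,3,1 for degrees 0…4.
(1 + q + q² + q³) has coefficients 1,1,1,1,0 for degrees 0…4.
[q⁴] = 1·0 + 3·1 − 1·1 + 3·1 + 1·1 = 6.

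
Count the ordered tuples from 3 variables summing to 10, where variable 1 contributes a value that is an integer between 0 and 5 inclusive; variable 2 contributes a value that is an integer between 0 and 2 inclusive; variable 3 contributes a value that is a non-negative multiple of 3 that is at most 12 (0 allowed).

6

The generating function for the choices is (1 + t + t^2 + t^3 + t^4 + t^5)·(1 + t + t^2)·(1 + t^3 + t^6 + t^9 + t^12); the count is [t^10].
(1 + t + t^2 + t^3 + t^4 + t^5) has coefficients 1,1,1,1,1,1 for degrees 0…5.
(1 + t + t^2) has coefficients 1,1,1,0,0,0,0,0,0,0,0 for degrees 0…10.
Finally multiplying by (1 + t^3 + t^6 + t^9 + t^12), the product of all factors after the first has coefficients 1,1,1,1,1,1,1,1,1,1,1 for degrees 0…10.
[t^10] = 1·1 + 1·1 + 1·1 + 1·1 + 1·1 + 1·1 = 6.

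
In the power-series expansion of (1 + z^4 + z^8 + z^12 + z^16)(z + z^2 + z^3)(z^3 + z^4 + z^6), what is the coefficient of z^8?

2

(1 + z^4 + z^8 + z^12 + z^16) has coefficients 1,0,0,0,1,0,0,0,1 for degrees 0…8.
(z + z^2 + z^3) has coefficients 0,1,1,1,0,0,0,0,0 for degrees 0…8.
Finally multiplying by (z^3 + z^4 + z^6), the product of all factors after the first has coefficients 0,0,0,0,1,2,2,2,1 for degrees 0…8.
[z^8] = 1·1 + 1·1 + 1·0 = 2.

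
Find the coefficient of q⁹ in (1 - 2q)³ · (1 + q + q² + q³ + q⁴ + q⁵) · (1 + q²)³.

(1 - 2q)³ has coefficients 1,-6,12,-8 for degrees 0…3.
(1 + q + q² + q³ + q⁴ + q⁵) has coefficients 1,1,1,1,1,1,0,0,0,0 for degrees 0…9.
Finally multiplying by (1 + q²)³, the product of all factors after the first has coefficients 1,1,4,4,7,7,7,7,4,4 for degrees 0…9.
[q⁹] = 1·4 − 6·4 + 12·7 − 8·7 = 8.

8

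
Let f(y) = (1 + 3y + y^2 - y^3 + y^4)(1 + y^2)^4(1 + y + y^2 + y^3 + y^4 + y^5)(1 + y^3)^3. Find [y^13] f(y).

376

(1 + 3y + y^2 - y^3 + y^4) has coefficients 1,3,1,-1,1 for degrees 0…4.
(1 + y^2)^4 has coefficients 1,0,4,0,6,0,4,0,1,0,0,0,0,0 for degrees 0…13.
Multiplying by (1 + y + y^2 + y^3 + y^4 + y^5) gives running coefficients 1,1,5,5,11,11,14,14,11,11,5,5,1,1 for degrees 0…13.
Finally multiplying by (1 + y^3)^3, the product of all factors after the first has coefficients 1,1,5,8,14,26,32,50,59,69,81,76,81,69 for degrees 0…13.
[y^13] = 1·69 + 3·81 + 1·76 − 1·81 + 1·69 = 376.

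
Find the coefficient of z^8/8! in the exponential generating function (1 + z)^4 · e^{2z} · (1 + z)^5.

The EGF product rule gives c_8 = Σ_{k_1+k_2+k_3=8} C(8; k_1,k_2,k_3) · ∏ g_i(k_i), where (1+z)^4 gives the falling factorial (4)_k; e^{2z} gives (2)^k; (1+z)^5 gives the falling factorial (5)_k.
g_1(k) for k = 0…8: 1, 4, 12, 24, 24, 0, 0, 0, 0.
g_2(k) for k = 0…8: 1, 2, 4, 8, 16, 32, 64, 128, 256.
g_3(k) for k = 0…8: 1, 5, 20, 60, 120, 120, 0, 0, 0.
First combine the last two factors: h(k) = Σ_j C(k,j)·g_2(j)·g_3(k−j) for k = 0…8: 1, 7, 44, 248, 1256, 5752, 24064, 93088, 336896.
c_8 = Σ_k C(8,k)·g_1(k)·h(8−k) = 1·1·336896 + 8·4·93088 + 28·12·24064 + 56·24·5752 + 70·24·1256 = 336896 + 2978816 + 8085504 + 7730688 + 2110080 = 21241984.

21241984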